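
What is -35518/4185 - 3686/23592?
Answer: -142227761/16455420 ≈ -8.6432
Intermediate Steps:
-35518/4185 - 3686/23592 = -35518*1/4185 - 3686*1/23592 = -35518/4185 - 1843/11796 = -142227761/16455420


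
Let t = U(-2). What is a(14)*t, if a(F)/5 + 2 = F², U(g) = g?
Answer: -1940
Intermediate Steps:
t = -2
a(F) = -10 + 5*F²
a(14)*t = (-10 + 5*14²)*(-2) = (-10 + 5*196)*(-2) = (-10 + 980)*(-2) = 970*(-2) = -1940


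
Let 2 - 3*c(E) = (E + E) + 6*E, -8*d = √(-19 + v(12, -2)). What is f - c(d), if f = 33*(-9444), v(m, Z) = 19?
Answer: -934958/3 ≈ -3.1165e+5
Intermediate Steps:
d = 0 (d = -√(-19 + 19)/8 = -√0/8 = -⅛*0 = 0)
f = -311652
c(E) = ⅔ - 8*E/3 (c(E) = ⅔ - ((E + E) + 6*E)/3 = ⅔ - (2*E + 6*E)/3 = ⅔ - 8*E/3)
f - c(d) = -311652 - (⅔ - 8/3*0) = -311652 - (⅔ + 0) = -311652 - 1*⅔ = -311652 - ⅔ = -934958/3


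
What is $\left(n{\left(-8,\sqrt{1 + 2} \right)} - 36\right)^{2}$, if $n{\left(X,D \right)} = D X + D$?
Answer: $1443 + 504 \sqrt{3} \approx 2316.0$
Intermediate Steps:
$n{\left(X,D \right)} = D + D X$
$\left(n{\left(-8,\sqrt{1 + 2} \right)} - 36\right)^{2} = \left(\sqrt{1 + 2} \left(1 - 8\right) - 36\right)^{2} = \left(\sqrt{3} \left(-7\right) - 36\right)^{2} = \left(- 7 \sqrt{3} - 36\right)^{2} = \left(-36 - 7 \sqrt{3}\right)^{2}$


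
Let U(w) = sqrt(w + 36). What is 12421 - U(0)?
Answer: 12415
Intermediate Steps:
U(w) = sqrt(36 + w)
12421 - U(0) = 12421 - sqrt(36 + 0) = 12421 - sqrt(36) = 12421 - 1*6 = 12421 - 6 = 12415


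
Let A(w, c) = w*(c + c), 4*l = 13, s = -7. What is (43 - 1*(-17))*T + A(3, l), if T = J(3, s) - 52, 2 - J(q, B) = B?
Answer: -5121/2 ≈ -2560.5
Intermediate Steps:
J(q, B) = 2 - B
T = -43 (T = (2 - 1*(-7)) - 52 = (2 + 7) - 52 = 9 - 52 = -43)
l = 13/4 (l = (1/4)*13 = 13/4 ≈ 3.2500)
A(w, c) = 2*c*w (A(w, c) = w*(2*c) = 2*c*w)
(43 - 1*(-17))*T + A(3, l) = (43 - 1*(-17))*(-43) + 2*(13/4)*3 = (43 + 17)*(-43) + 39/2 = 60*(-43) + 39/2 = -2580 + 39/2 = -5121/2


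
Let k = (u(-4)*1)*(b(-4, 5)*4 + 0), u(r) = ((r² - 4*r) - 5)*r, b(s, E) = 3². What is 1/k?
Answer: -1/3888 ≈ -0.00025720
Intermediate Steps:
b(s, E) = 9
u(r) = r*(-5 + r² - 4*r) (u(r) = (-5 + r² - 4*r)*r = r*(-5 + r² - 4*r))
k = -3888 (k = (-4*(-5 + (-4)² - 4*(-4))*1)*(9*4 + 0) = (-4*(-5 + 16 + 16)*1)*(36 + 0) = (-4*27*1)*36 = -108*1*36 = -108*36 = -3888)
1/k = 1/(-3888) = -1/3888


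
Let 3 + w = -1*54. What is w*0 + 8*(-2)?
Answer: -16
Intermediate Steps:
w = -57 (w = -3 - 1*54 = -3 - 54 = -57)
w*0 + 8*(-2) = -57*0 + 8*(-2) = 0 - 16 = -16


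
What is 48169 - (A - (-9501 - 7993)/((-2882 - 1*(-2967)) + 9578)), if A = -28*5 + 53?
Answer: 466280234/9663 ≈ 48254.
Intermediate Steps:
A = -87 (A = -140 + 53 = -87)
48169 - (A - (-9501 - 7993)/((-2882 - 1*(-2967)) + 9578)) = 48169 - (-87 - (-9501 - 7993)/((-2882 - 1*(-2967)) + 9578)) = 48169 - (-87 - (-17494)/((-2882 + 2967) + 9578)) = 48169 - (-87 - (-17494)/(85 + 9578)) = 48169 - (-87 - (-17494)/9663) = 48169 - (-87 - 1*(-17494/9663)) = 48169 - (-87 + 17494/9663) = 48169 - 1*(-823187/9663) = 48169 + 823187/9663 = 466280234/9663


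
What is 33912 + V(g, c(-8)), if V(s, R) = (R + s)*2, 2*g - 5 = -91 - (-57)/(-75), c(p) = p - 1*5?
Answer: 844981/25 ≈ 33799.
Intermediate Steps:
c(p) = -5 + p (c(p) = p - 5 = -5 + p)
g = -2169/50 (g = 5/2 + (-91 - (-57)/(-75))/2 = 5/2 + (-91 - (-57)*(-1)/75)/2 = 5/2 + (-91 - 1*19/25)/2 = 5/2 + (-91 - 19/25)/2 = 5/2 + (½)*(-2294/25) = 5/2 - 1147/25 = -2169/50 ≈ -43.380)
V(s, R) = 2*R + 2*s
33912 + V(g, c(-8)) = 33912 + (2*(-5 - 8) + 2*(-2169/50)) = 33912 + (2*(-13) - 2169/25) = 33912 + (-26 - 2169/25) = 33912 - 2819/25 = 844981/25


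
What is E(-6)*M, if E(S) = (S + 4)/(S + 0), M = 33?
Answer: 11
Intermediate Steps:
E(S) = (4 + S)/S
E(-6)*M = ((4 - 6)/(-6))*33 = -1/6*(-2)*33 = (1/3)*33 = 11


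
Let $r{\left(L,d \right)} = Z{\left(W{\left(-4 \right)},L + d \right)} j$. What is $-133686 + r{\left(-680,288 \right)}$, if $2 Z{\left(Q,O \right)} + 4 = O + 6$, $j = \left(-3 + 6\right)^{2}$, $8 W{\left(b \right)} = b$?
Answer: $-135441$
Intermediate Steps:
$W{\left(b \right)} = \frac{b}{8}$
$j = 9$ ($j = 3^{2} = 9$)
$Z{\left(Q,O \right)} = 1 + \frac{O}{2}$ ($Z{\left(Q,O \right)} = -2 + \frac{O + 6}{2} = -2 + \frac{6 + O}{2} = -2 + \left(3 + \frac{O}{2}\right) = 1 + \frac{O}{2}$)
$r{\left(L,d \right)} = 9 + \frac{9 L}{2} + \frac{9 d}{2}$ ($r{\left(L,d \right)} = \left(1 + \frac{L + d}{2}\right) 9 = \left(1 + \left(\frac{L}{2} + \frac{d}{2}\right)\right) 9 = \left(1 + \frac{L}{2} + \frac{d}{2}\right) 9 = 9 + \frac{9 L}{2} + \frac{9 d}{2}$)
$-133686 + r{\left(-680,288 \right)} = -133686 + \left(9 + \frac{9}{2} \left(-680\right) + \frac{9}{2} \cdot 288\right) = -133686 + \left(9 - 3060 + 1296\right) = -133686 - 1755 = -135441$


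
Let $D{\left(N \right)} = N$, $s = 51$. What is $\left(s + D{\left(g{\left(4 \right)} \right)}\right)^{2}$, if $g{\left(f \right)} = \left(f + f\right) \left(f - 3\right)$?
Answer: $3481$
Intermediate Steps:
$g{\left(f \right)} = 2 f \left(-3 + f\right)$
$\left(s + D{\left(g{\left(4 \right)} \right)}\right)^{2} = \left(51 + 2 \cdot 4 \left(-3 + 4\right)\right)^{2} = \left(51 + 2 \cdot 4 \cdot 1\right)^{2} = \left(51 + 8\right)^{2} = 59^{2} = 3481$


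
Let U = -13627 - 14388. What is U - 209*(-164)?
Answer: 6261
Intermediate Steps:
U = -28015
U - 209*(-164) = -28015 - 209*(-164) = -28015 - 1*(-34276) = -28015 + 34276 = 6261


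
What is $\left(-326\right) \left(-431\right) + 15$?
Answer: $140521$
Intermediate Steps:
$\left(-326\right) \left(-431\right) + 15 = 140506 + 15 = 140521$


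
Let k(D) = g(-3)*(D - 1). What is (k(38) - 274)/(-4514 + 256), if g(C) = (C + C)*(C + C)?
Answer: -529/2129 ≈ -0.24847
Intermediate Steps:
g(C) = 4*C² (g(C) = (2*C)*(2*C) = 4*C²)
k(D) = -36 + 36*D (k(D) = (4*(-3)²)*(D - 1) = (4*9)*(-1 + D) = 36*(-1 + D) = -36 + 36*D)
(k(38) - 274)/(-4514 + 256) = ((-36 + 36*38) - 274)/(-4514 + 256) = ((-36 + 1368) - 274)/(-4258) = (1332 - 274)*(-1/4258) = 1058*(-1/4258) = -529/2129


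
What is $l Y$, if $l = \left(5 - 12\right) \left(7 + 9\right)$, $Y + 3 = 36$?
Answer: $-3696$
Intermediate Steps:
$Y = 33$ ($Y = -3 + 36 = 33$)
$l = -112$ ($l = \left(-7\right) 16 = -112$)
$l Y = \left(-112\right) 33 = -3696$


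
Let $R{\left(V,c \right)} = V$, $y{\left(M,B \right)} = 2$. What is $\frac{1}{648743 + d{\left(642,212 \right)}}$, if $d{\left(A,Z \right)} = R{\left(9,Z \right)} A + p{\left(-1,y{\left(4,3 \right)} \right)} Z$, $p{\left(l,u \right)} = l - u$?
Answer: $\frac{1}{653885} \approx 1.5293 \cdot 10^{-6}$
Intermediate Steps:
$d{\left(A,Z \right)} = - 3 Z + 9 A$ ($d{\left(A,Z \right)} = 9 A + \left(-1 - 2\right) Z = 9 A - 3 Z = - 3 Z + 9 A$)
$\frac{1}{648743 + d{\left(642,212 \right)}} = \frac{1}{648743 + \left(\left(-3\right) 212 + 9 \cdot 642\right)} = \frac{1}{648743 + \left(-636 + 5778\right)} = \frac{1}{648743 + 5142} = \frac{1}{653885}$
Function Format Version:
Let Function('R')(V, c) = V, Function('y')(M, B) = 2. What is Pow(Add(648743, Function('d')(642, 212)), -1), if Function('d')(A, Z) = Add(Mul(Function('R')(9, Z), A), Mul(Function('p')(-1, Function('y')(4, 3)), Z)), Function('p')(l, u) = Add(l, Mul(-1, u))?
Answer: Rational(1, 653885) ≈ 1.5293e-6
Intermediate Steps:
Function('d')(A, Z) = Add(Mul(-3, Z), Mul(9, A)) (Function('d')(A, Z) = Add(Mul(9, A), Mul(Add(-1, Mul(-1, 2)), Z)) = Add(Mul(9, A), Mul(Add(-1, -2), Z)) = Add(Mul(9, A), Mul(-3, Z)) = Add(Mul(-3, Z), Mul(9, A)))
Pow(Add(648743, Function('d')(642, 212)), -1) = Pow(Add(648743, Add(Mul(-3, 212), Mul(9, 642))), -1) = Pow(Add(648743, Add(-636, 5778)), -1) = Pow(Add(648743, 5142), -1) = Pow(653885, -1) = Rational(1, 653885)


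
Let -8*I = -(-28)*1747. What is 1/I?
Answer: -2/12229 ≈ -0.00016355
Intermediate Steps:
I = -12229/2 (I = -(-7)*(-1*1747)/2 = -(-7)*(-1747)/2 = -1/8*48916 = -12229/2 ≈ -6114.5)
1/I = 1/(-12229/2) = -2/12229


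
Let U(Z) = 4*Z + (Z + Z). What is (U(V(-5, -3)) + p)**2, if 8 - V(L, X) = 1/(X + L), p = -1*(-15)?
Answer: 65025/16 ≈ 4064.1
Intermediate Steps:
p = 15
V(L, X) = 8 - 1/(L + X) (V(L, X) = 8 - 1/(X + L) = 8 - 1/(L + X))
U(Z) = 6*Z (U(Z) = 4*Z + 2*Z = 6*Z)
(U(V(-5, -3)) + p)**2 = (6*((-1 + 8*(-5) + 8*(-3))/(-5 - 3)) + 15)**2 = (6*((-1 - 40 - 24)/(-8)) + 15)**2 = (6*(-1/8*(-65)) + 15)**2 = (6*(65/8) + 15)**2 = (195/4 + 15)**2 = (255/4)**2 = 65025/16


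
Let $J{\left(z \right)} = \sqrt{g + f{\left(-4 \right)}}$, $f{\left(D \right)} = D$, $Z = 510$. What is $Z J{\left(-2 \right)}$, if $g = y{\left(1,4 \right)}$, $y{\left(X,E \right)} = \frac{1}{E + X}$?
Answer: $102 i \sqrt{95} \approx 994.17 i$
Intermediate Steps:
$g = \frac{1}{5}$ ($g = \frac{1}{4 + 1} = \frac{1}{5} \approx 0.2$)
$J{\left(z \right)} = \frac{i \sqrt{95}}{5}$ ($J{\left(z \right)} = \sqrt{\frac{1}{5} - 4} = \sqrt{- \frac{19}{5}} = \frac{i \sqrt{95}}{5}$)
$Z J{\left(-2 \right)} = 510 \frac{i \sqrt{95}}{5} = 102 i \sqrt{95}$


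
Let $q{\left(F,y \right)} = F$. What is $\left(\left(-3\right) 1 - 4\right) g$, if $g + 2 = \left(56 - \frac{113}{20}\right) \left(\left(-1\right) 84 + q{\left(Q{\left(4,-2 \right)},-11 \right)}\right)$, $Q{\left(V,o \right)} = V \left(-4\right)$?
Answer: $35259$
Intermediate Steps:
$Q{\left(V,o \right)} = - 4 V$
$g = -5037$ ($g = -2 + \left(56 - \frac{113}{20}\right) \left(\left(-1\right) 84 - 16\right) = -2 + \left(56 - \frac{113}{20}\right) \left(-84 - 16\right) = -2 + \left(56 - \frac{113}{20}\right) \left(-100\right) = -2 + \frac{1007}{20} \left(-100\right) = -2 - 5035 = -5037$)
$\left(\left(-3\right) 1 - 4\right) g = \left(\left(-3\right) 1 - 4\right) \left(-5037\right) = \left(-3 - 4\right) \left(-5037\right) = \left(-7\right) \left(-5037\right) = 35259$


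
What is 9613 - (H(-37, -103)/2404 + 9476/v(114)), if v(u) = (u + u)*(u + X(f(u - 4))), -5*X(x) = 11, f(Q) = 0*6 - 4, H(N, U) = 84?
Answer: 184077922451/19149663 ≈ 9612.6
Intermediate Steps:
f(Q) = -4 (f(Q) = 0 - 4 = -4)
X(x) = -11/5 (X(x) = -⅕*11 = -11/5)
v(u) = 2*u*(-11/5 + u) (v(u) = (u + u)*(u - 11/5) = (2*u)*(-11/5 + u) = 2*u*(-11/5 + u))
9613 - (H(-37, -103)/2404 + 9476/v(114)) = 9613 - (84/2404 + 9476/(((⅖)*114*(-11 + 5*114)))) = 9613 - (84*(1/2404) + 9476/(((⅖)*114*(-11 + 570)))) = 9613 - (21/601 + 9476/(((⅖)*114*559))) = 9613 - (21/601 + 9476/(127452/5)) = 9613 - (21/601 + 9476*(5/127452)) = 9613 - (21/601 + 11845/31863) = 9613 - 1*7787968/19149663 = 9613 - 7787968/19149663 = 184077922451/19149663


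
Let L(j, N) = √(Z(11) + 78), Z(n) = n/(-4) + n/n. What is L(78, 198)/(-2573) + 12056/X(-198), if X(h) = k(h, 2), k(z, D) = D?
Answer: 6028 - √305/5146 ≈ 6028.0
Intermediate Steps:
Z(n) = 1 - n/4 (Z(n) = n*(-¼) + 1 = -n/4 + 1 = 1 - n/4)
X(h) = 2
L(j, N) = √305/2 (L(j, N) = √((1 - ¼*11) + 78) = √((1 - 11/4) + 78) = √(-7/4 + 78) = √(305/4) = √305/2)
L(78, 198)/(-2573) + 12056/X(-198) = (√305/2)/(-2573) + 12056/2 = (√305/2)*(-1/2573) + 12056*(½) = -√305/5146 + 6028 = 6028 - √305/5146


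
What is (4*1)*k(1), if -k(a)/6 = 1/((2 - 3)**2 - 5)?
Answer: 6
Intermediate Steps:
k(a) = 3/2 (k(a) = -6/((2 - 3)**2 - 5) = -6/((-1)**2 - 5) = -6/(1 - 5) = -6/(-4) = -6*(-1/4) = 3/2)
(4*1)*k(1) = (4*1)*(3/2) = 4*(3/2) = 6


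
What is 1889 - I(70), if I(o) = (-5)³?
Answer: 2014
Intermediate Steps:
I(o) = -125
1889 - I(70) = 1889 - 1*(-125) = 1889 + 125 = 2014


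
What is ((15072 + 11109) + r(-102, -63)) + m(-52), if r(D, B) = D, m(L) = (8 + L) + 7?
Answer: 26042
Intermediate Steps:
m(L) = 15 + L
((15072 + 11109) + r(-102, -63)) + m(-52) = ((15072 + 11109) - 102) + (15 - 52) = (26181 - 102) - 37 = 26079 - 37 = 26042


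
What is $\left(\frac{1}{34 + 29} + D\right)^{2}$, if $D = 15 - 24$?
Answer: $\frac{320356}{3969} \approx 80.714$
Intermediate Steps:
$D = -9$ ($D = 15 - 24 = -9$)
$\left(\frac{1}{34 + 29} + D\right)^{2} = \left(\frac{1}{34 + 29} - 9\right)^{2} = \left(\frac{1}{63} - 9\right)^{2} = \left(- \frac{566}{63}\right)^{2} = \frac{320356}{3969}$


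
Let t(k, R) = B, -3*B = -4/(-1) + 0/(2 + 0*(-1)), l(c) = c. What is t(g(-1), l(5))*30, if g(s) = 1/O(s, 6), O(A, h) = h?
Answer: -40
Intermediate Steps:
g(s) = ⅙ (g(s) = 1/6 = ⅙)
B = -4/3 (B = -(-4/(-1) + 0/(2 + 0*(-1)))/3 = -(-4*(-1) + 0/(2 + 0))/3 = -(4 + 0/2)/3 = -(4 + 0*(½))/3 = -(4 + 0)/3 = -⅓*4 = -4/3 ≈ -1.3333)
t(k, R) = -4/3
t(g(-1), l(5))*30 = -4/3*30 = -40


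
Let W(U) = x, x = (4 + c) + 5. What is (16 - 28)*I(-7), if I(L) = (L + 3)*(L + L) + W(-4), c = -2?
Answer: -756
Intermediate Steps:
x = 7 (x = (4 - 2) + 5 = 2 + 5 = 7)
W(U) = 7
I(L) = 7 + 2*L*(3 + L) (I(L) = (L + 3)*(L + L) + 7 = (3 + L)*(2*L) + 7 = 2*L*(3 + L) + 7 = 7 + 2*L*(3 + L))
(16 - 28)*I(-7) = (16 - 28)*(7 + 2*(-7)² + 6*(-7)) = -12*(7 + 2*49 - 42) = -12*(7 + 98 - 42) = -12*63 = -756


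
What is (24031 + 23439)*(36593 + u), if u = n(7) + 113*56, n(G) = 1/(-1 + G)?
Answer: 6112403345/3 ≈ 2.0375e+9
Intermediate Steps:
u = 37969/6 (u = 1/(-1 + 7) + 113*56 = 1/6 + 6328 = ⅙ + 6328 = 37969/6 ≈ 6328.2)
(24031 + 23439)*(36593 + u) = (24031 + 23439)*(36593 + 37969/6) = 47470*(257527/6) = 6112403345/3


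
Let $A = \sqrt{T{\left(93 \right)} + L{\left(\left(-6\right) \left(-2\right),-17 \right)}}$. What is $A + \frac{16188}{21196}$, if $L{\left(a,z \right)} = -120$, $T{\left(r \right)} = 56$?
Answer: $\frac{4047}{5299} + 8 i \approx 0.76373 + 8.0 i$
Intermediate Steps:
$A = 8 i$ ($A = \sqrt{56 - 120} = \sqrt{-64} = 8 i \approx 8.0 i$)
$A + \frac{16188}{21196} = 8 i + \frac{16188}{21196} = 8 i + 16188 \cdot \frac{1}{21196} = 8 i + \frac{4047}{5299} = \frac{4047}{5299} + 8 i$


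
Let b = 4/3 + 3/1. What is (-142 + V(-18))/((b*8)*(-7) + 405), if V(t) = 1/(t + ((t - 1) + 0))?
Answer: -15765/18019 ≈ -0.87491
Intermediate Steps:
b = 13/3 (b = 4*(⅓) + 3*1 = 4/3 + 3 = 13/3 ≈ 4.3333)
V(t) = 1/(-1 + 2*t) (V(t) = 1/(t + ((-1 + t) + 0)) = 1/(t + (-1 + t)) = 1/(-1 + 2*t))
(-142 + V(-18))/((b*8)*(-7) + 405) = (-142 + 1/(-1 + 2*(-18)))/(((13/3)*8)*(-7) + 405) = (-142 + 1/(-1 - 36))/((104/3)*(-7) + 405) = (-142 + 1/(-37))/(-728/3 + 405) = (-142 - 1/37)/(487/3) = -5255/37*3/487 = -15765/18019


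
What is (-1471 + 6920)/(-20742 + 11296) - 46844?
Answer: -442493873/9446 ≈ -46845.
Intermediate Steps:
(-1471 + 6920)/(-20742 + 11296) - 46844 = 5449/(-9446) - 46844 = 5449*(-1/9446) - 46844 = -5449/9446 - 46844 = -442493873/9446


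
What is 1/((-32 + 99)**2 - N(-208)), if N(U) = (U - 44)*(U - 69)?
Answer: -1/65315 ≈ -1.5310e-5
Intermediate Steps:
N(U) = (-69 + U)*(-44 + U) (N(U) = (-44 + U)*(-69 + U) = (-69 + U)*(-44 + U))
1/((-32 + 99)**2 - N(-208)) = 1/((-32 + 99)**2 - (3036 + (-208)**2 - 113*(-208))) = 1/(67**2 - (3036 + 43264 + 23504)) = 1/(4489 - 1*69804) = 1/(4489 - 69804) = 1/(-65315) = -1/65315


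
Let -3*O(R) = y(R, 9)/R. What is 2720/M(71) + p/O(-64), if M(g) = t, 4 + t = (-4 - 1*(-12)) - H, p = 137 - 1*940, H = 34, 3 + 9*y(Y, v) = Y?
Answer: 4144528/201 ≈ 20620.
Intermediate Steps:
y(Y, v) = -1/3 + Y/9
p = -803 (p = 137 - 940 = -803)
t = -30 (t = -4 + ((-4 - 1*(-12)) - 1*34) = -4 + ((-4 + 12) - 34) = -4 + (8 - 34) = -4 - 26 = -30)
M(g) = -30
O(R) = -(-1/3 + R/9)/(3*R)
2720/M(71) + p/O(-64) = 2720/(-30) - 803*(-1728/(3 - 1*(-64))) = 2720*(-1/30) - 803*(-1728/(3 + 64)) = -272/3 - 803/((1/27)*(-1/64)*67) = -272/3 - 803/(-67/1728) = -272/3 - 803*(-1728/67) = -272/3 + 1387584/67 = 4144528/201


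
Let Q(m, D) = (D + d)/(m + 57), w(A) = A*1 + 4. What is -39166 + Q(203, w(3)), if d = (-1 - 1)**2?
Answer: -10183149/260 ≈ -39166.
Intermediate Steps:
w(A) = 4 + A (w(A) = A + 4 = 4 + A)
d = 4 (d = (-2)**2 = 4)
Q(m, D) = (4 + D)/(57 + m) (Q(m, D) = (D + 4)/(m + 57) = (4 + D)/(57 + m))
-39166 + Q(203, w(3)) = -39166 + (4 + (4 + 3))/(57 + 203) = -39166 + (4 + 7)/260 = -39166 + (1/260)*11 = -39166 + 11/260 = -10183149/260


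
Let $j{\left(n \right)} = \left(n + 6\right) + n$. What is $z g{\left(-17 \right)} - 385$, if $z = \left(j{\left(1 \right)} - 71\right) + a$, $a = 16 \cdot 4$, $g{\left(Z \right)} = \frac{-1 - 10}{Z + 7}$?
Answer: $- \frac{3839}{10} \approx -383.9$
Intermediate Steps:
$g{\left(Z \right)} = - \frac{11}{7 + Z}$
$j{\left(n \right)} = 6 + 2 n$ ($j{\left(n \right)} = \left(6 + n\right) + n = 6 + 2 n$)
$a = 64$
$z = 1$ ($z = \left(\left(6 + 2 \cdot 1\right) - 71\right) + 64 = \left(\left(6 + 2\right) - 71\right) + 64 = \left(8 - 71\right) + 64 = -63 + 64 = 1$)
$z g{\left(-17 \right)} - 385 = 1 \left(- \frac{11}{7 - 17}\right) - 385 = 1 \left(- \frac{11}{-10}\right) - 385 = 1 \left(\left(-11\right) \left(- \frac{1}{10}\right)\right) - 385 = 1 \cdot \frac{11}{10} - 385 = \frac{11}{10} - 385 = - \frac{3839}{10}$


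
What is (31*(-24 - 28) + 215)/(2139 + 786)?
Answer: -1397/2925 ≈ -0.47761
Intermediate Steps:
(31*(-24 - 28) + 215)/(2139 + 786) = (31*(-52) + 215)/2925 = (-1612 + 215)*(1/2925) = -1397*1/2925 = -1397/2925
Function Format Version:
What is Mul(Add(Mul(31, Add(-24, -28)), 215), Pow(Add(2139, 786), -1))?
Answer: Rational(-1397, 2925) ≈ -0.47761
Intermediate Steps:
Mul(Add(Mul(31, Add(-24, -28)), 215), Pow(Add(2139, 786), -1)) = Mul(Add(Mul(31, -52), 215), Pow(2925, -1)) = Mul(Add(-1612, 215), Rational(1, 2925)) = Mul(-1397, Rational(1, 2925)) = Rational(-1397, 2925)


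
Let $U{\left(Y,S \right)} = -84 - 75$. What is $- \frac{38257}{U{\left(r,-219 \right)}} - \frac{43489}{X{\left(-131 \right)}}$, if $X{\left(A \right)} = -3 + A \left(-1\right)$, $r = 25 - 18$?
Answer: $- \frac{2017855}{20352} \approx -99.148$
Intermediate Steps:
$r = 7$
$U{\left(Y,S \right)} = -159$
$X{\left(A \right)} = -3 - A$
$- \frac{38257}{U{\left(r,-219 \right)}} - \frac{43489}{X{\left(-131 \right)}} = - \frac{38257}{-159} - \frac{43489}{-3 - -131} = \left(-38257\right) \left(- \frac{1}{159}\right) - \frac{43489}{-3 + 131} = \frac{38257}{159} - \frac{43489}{128} = - \frac{2017855}{20352}$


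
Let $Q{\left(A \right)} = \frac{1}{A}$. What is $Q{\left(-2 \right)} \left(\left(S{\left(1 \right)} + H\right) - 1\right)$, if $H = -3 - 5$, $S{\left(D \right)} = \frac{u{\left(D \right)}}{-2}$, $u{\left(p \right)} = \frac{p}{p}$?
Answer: $\frac{19}{4} \approx 4.75$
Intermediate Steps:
$u{\left(p \right)} = 1$
$S{\left(D \right)} = - \frac{1}{2}$ ($S{\left(D \right)} = 1 \frac{1}{-2} = 1 \left(- \frac{1}{2}\right) = - \frac{1}{2}$)
$H = -8$
$Q{\left(-2 \right)} \left(\left(S{\left(1 \right)} + H\right) - 1\right) = \frac{\left(- \frac{1}{2} - 8\right) - 1}{-2} = - \frac{- \frac{17}{2} - 1}{2} = \left(- \frac{1}{2}\right) \left(- \frac{19}{2}\right) = \frac{19}{4}$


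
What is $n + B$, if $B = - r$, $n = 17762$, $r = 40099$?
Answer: $-22337$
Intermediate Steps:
$B = -40099$ ($B = \left(-1\right) 40099 = -40099$)
$n + B = 17762 - 40099 = -22337$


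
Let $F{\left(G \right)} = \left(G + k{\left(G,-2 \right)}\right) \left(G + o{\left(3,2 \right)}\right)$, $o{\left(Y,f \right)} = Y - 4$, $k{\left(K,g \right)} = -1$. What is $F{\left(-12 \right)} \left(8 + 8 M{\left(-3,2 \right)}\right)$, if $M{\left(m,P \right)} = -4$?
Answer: $-4056$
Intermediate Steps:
$o{\left(Y,f \right)} = -4 + Y$
$F{\left(G \right)} = \left(-1 + G\right)^{2}$ ($F{\left(G \right)} = \left(G - 1\right) \left(G + \left(-4 + 3\right)\right) = \left(-1 + G\right) \left(G - 1\right) = \left(-1 + G\right) \left(-1 + G\right) = \left(-1 + G\right)^{2}$)
$F{\left(-12 \right)} \left(8 + 8 M{\left(-3,2 \right)}\right) = \left(1 + \left(-12\right)^{2} - -24\right) \left(8 + 8 \left(-4\right)\right) = \left(1 + 144 + 24\right) \left(8 - 32\right) = 169 \left(-24\right) = -4056$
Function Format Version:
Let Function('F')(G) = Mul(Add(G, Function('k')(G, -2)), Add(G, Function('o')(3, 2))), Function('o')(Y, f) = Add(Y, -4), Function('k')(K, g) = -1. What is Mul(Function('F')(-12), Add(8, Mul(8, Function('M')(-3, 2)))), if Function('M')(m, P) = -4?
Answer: -4056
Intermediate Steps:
Function('o')(Y, f) = Add(-4, Y)
Function('F')(G) = Pow(Add(-1, G), 2) (Function('F')(G) = Mul(Add(G, -1), Add(G, Add(-4, 3))) = Mul(Add(-1, G), Add(G, -1)) = Mul(Add(-1, G), Add(-1, G)) = Pow(Add(-1, G), 2))
Mul(Function('F')(-12), Add(8, Mul(8, Function('M')(-3, 2)))) = Mul(Add(1, Pow(-12, 2), Mul(-2, -12)), Add(8, Mul(8, -4))) = Mul(Add(1, 144, 24), Add(8, -32)) = Mul(169, -24) = -4056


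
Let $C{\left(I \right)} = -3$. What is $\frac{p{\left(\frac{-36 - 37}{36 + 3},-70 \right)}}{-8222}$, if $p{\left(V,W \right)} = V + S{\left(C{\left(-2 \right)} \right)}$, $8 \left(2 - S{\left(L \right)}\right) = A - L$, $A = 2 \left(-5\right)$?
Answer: $- \frac{313}{2565264} \approx -0.00012201$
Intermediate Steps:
$A = -10$
$S{\left(L \right)} = \frac{13}{4} + \frac{L}{8}$ ($S{\left(L \right)} = 2 - \frac{-10 - L}{8} = 2 + \left(\frac{5}{4} + \frac{L}{8}\right) = \frac{13}{4} + \frac{L}{8}$)
$p{\left(V,W \right)} = \frac{23}{8} + V$ ($p{\left(V,W \right)} = V + \left(\frac{13}{4} + \frac{1}{8} \left(-3\right)\right) = V + \left(\frac{13}{4} - \frac{3}{8}\right) = V + \frac{23}{8} = \frac{23}{8} + V$)
$\frac{p{\left(\frac{-36 - 37}{36 + 3},-70 \right)}}{-8222} = \frac{\frac{23}{8} + \frac{-36 - 37}{36 + 3}}{-8222} = \left(\frac{23}{8} - \frac{73}{39}\right) \left(- \frac{1}{8222}\right) = \frac{313}{312} \left(- \frac{1}{8222}\right) = - \frac{313}{2565264}$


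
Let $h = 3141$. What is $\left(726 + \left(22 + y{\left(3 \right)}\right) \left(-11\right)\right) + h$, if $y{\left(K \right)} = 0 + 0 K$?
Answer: $3625$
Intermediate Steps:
$y{\left(K \right)} = 0$ ($y{\left(K \right)} = 0 + 0 = 0$)
$\left(726 + \left(22 + y{\left(3 \right)}\right) \left(-11\right)\right) + h = \left(726 + \left(22 + 0\right) \left(-11\right)\right) + 3141 = \left(726 + 22 \left(-11\right)\right) + 3141 = \left(726 - 242\right) + 3141 = 484 + 3141 = 3625$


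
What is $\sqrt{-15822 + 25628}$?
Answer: $\sqrt{9806} \approx 99.025$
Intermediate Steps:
$\sqrt{-15822 + 25628} = \sqrt{9806}$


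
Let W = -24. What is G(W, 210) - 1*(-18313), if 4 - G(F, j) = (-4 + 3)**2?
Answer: 18316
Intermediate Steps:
G(F, j) = 3 (G(F, j) = 4 - (-4 + 3)**2 = 4 - 1*(-1)**2 = 4 - 1*1 = 4 - 1 = 3)
G(W, 210) - 1*(-18313) = 3 - 1*(-18313) = 3 + 18313 = 18316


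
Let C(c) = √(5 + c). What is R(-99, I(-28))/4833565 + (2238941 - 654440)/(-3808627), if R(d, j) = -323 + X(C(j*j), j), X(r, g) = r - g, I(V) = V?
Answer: -1531982424206/3681849233051 + √789/4833565 ≈ -0.41608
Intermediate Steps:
R(d, j) = -323 + √(5 + j²) - j (R(d, j) = -323 + (√(5 + j*j) - j) = -323 + (√(5 + j²) - j) = -323 + √(5 + j²) - j)
R(-99, I(-28))/4833565 + (2238941 - 654440)/(-3808627) = (-323 + √(5 + (-28)²) - 1*(-28))/4833565 + (2238941 - 654440)/(-3808627) = (-323 + √(5 + 784) + 28)*(1/4833565) + 1584501*(-1/3808627) = (-323 + √789 + 28)*(1/4833565) - 1584501/3808627 = (-295 + √789)*(1/4833565) - 1584501/3808627 = (-59/966713 + √789/4833565) - 1584501/3808627 = -1531982424206/3681849233051 + √789/4833565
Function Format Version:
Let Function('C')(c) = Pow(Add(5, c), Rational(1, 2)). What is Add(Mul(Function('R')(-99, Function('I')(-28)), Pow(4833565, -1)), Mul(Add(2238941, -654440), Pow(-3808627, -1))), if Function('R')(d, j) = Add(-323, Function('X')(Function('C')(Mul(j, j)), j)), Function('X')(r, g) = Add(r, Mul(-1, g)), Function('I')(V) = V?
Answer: Add(Rational(-1531982424206, 3681849233051), Mul(Rational(1, 4833565), Pow(789, Rational(1, 2)))) ≈ -0.41608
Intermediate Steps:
Function('R')(d, j) = Add(-323, Pow(Add(5, Pow(j, 2)), Rational(1, 2)), Mul(-1, j)) (Function('R')(d, j) = Add(-323, Add(Pow(Add(5, Mul(j, j)), Rational(1, 2)), Mul(-1, j))) = Add(-323, Add(Pow(Add(5, Pow(j, 2)), Rational(1, 2)), Mul(-1, j))) = Add(-323, Pow(Add(5, Pow(j, 2)), Rational(1, 2)), Mul(-1, j)))
Add(Mul(Function('R')(-99, Function('I')(-28)), Pow(4833565, -1)), Mul(Add(2238941, -654440), Pow(-3808627, -1))) = Add(Mul(Add(-323, Pow(Add(5, Pow(-28, 2)), Rational(1, 2)), Mul(-1, -28)), Pow(4833565, -1)), Mul(Add(2238941, -654440), Pow(-3808627, -1))) = Add(Mul(Add(-323, Pow(Add(5, 784), Rational(1, 2)), 28), Rational(1, 4833565)), Mul(1584501, Rational(-1, 3808627))) = Add(Mul(Add(-323, Pow(789, Rational(1, 2)), 28), Rational(1, 4833565)), Rational(-1584501, 3808627)) = Add(Mul(Add(-295, Pow(789, Rational(1, 2))), Rational(1, 4833565)), Rational(-1584501, 3808627)) = Add(Add(Rational(-59, 966713), Mul(Rational(1, 4833565), Pow(789, Rational(1, 2)))), Rational(-1584501, 3808627)) = Add(Rational(-1531982424206, 3681849233051), Mul(Rational(1, 4833565), Pow(789, Rational(1, 2))))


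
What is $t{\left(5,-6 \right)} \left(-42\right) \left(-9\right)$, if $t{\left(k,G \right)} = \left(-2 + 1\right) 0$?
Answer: $0$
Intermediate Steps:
$t{\left(k,G \right)} = 0$ ($t{\left(k,G \right)} = \left(-1\right) 0 = 0$)
$t{\left(5,-6 \right)} \left(-42\right) \left(-9\right) = 0 \left(-42\right) \left(-9\right) = 0 \left(-9\right) = 0$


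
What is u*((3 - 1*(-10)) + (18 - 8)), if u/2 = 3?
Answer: 138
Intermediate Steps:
u = 6 (u = 2*3 = 6)
u*((3 - 1*(-10)) + (18 - 8)) = 6*((3 - 1*(-10)) + (18 - 8)) = 6*((3 + 10) + 10) = 6*(13 + 10) = 6*23 = 138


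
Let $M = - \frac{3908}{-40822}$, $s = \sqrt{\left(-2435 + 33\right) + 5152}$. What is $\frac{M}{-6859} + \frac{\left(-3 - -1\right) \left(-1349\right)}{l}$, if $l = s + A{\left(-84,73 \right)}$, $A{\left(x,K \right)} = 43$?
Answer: $- \frac{16241851431240}{126139143149} + \frac{13490 \sqrt{110}}{901} \approx 28.269$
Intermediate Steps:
$s = 5 \sqrt{110}$ ($s = \sqrt{-2402 + 5152} = \sqrt{2750} = 5 \sqrt{110} \approx 52.44$)
$M = \frac{1954}{20411}$ ($M = \left(-3908\right) \left(- \frac{1}{40822}\right) = \frac{1954}{20411} \approx 0.095733$)
$l = 43 + 5 \sqrt{110}$ ($l = 5 \sqrt{110} + 43 = 43 + 5 \sqrt{110} \approx 95.44$)
$\frac{M}{-6859} + \frac{\left(-3 - -1\right) \left(-1349\right)}{l} = \frac{1954}{20411 \left(-6859\right)} + \frac{\left(-3 - -1\right) \left(-1349\right)}{43 + 5 \sqrt{110}} = \frac{1954}{20411} \left(- \frac{1}{6859}\right) + \frac{\left(-3 + 1\right) \left(-1349\right)}{43 + 5 \sqrt{110}} = - \frac{1954}{139999049} + \frac{\left(-2\right) \left(-1349\right)}{43 + 5 \sqrt{110}} = - \frac{1954}{139999049} + \frac{2698}{43 + 5 \sqrt{110}}$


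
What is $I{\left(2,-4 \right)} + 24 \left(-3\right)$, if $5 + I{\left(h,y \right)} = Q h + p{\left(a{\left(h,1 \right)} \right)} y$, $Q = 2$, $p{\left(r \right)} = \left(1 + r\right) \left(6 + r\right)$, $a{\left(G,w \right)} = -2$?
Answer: $-57$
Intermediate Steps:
$I{\left(h,y \right)} = -5 - 4 y + 2 h$ ($I{\left(h,y \right)} = -5 + \left(2 h + \left(6 + \left(-2\right)^{2} + 7 \left(-2\right)\right) y\right) = -5 + \left(2 h + \left(6 + 4 - 14\right) y\right) = -5 + \left(2 h - 4 y\right) = -5 + \left(- 4 y + 2 h\right) = -5 - 4 y + 2 h$)
$I{\left(2,-4 \right)} + 24 \left(-3\right) = \left(-5 - -16 + 2 \cdot 2\right) + 24 \left(-3\right) = \left(-5 + 16 + 4\right) - 72 = 15 - 72 = -57$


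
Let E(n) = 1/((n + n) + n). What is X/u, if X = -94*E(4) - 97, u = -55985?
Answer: 629/335910 ≈ 0.0018725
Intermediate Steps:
E(n) = 1/(3*n) (E(n) = 1/(2*n + n) = 1/(3*n))
X = -629/6 (X = -94/(3*4) - 97 = -94*1/12 - 97 = -47/6 - 97 = -629/6 ≈ -104.83)
X/u = -629/6/(-55985) = -629/6*(-1/55985) = 629/335910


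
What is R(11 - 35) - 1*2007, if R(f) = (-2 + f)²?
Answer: -1331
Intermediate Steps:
R(11 - 35) - 1*2007 = (-2 + (11 - 35))² - 1*2007 = (-2 - 24)² - 2007 = (-26)² - 2007 = 676 - 2007 = -1331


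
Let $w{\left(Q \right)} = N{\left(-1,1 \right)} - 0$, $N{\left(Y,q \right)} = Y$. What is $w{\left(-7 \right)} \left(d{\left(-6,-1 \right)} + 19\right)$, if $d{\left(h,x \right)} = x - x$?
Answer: $-19$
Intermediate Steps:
$d{\left(h,x \right)} = 0$
$w{\left(Q \right)} = -1$ ($w{\left(Q \right)} = -1 - 0 = -1 + 0 = -1$)
$w{\left(-7 \right)} \left(d{\left(-6,-1 \right)} + 19\right) = - (0 + 19) = \left(-1\right) 19 = -19$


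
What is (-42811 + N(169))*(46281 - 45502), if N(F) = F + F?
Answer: -33086467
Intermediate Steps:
N(F) = 2*F
(-42811 + N(169))*(46281 - 45502) = (-42811 + 2*169)*(46281 - 45502) = (-42811 + 338)*779 = -42473*779 = -33086467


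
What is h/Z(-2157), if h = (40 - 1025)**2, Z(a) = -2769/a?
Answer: 697591775/923 ≈ 7.5579e+5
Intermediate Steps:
h = 970225 (h = (-985)**2 = 970225)
h/Z(-2157) = 970225/((-2769/(-2157))) = 970225/((-2769*(-1/2157))) = 970225/(923/719) = 970225*(719/923) = 697591775/923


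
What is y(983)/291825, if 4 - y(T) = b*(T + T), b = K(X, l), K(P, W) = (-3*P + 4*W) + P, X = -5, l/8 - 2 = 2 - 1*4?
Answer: -2184/32425 ≈ -0.067355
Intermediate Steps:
l = 0 (l = 16 + 8*(2 - 1*4) = 16 + 8*(2 - 4) = 16 + 8*(-2) = 16 - 16 = 0)
K(P, W) = -2*P + 4*W
b = 10 (b = -2*(-5) + 4*0 = 10 + 0 = 10)
y(T) = 4 - 20*T (y(T) = 4 - 10*(T + T) = 4 - 10*2*T = 4 - 20*T)
y(983)/291825 = (4 - 20*983)/291825 = (4 - 19660)*(1/291825) = -19656*1/291825 = -2184/32425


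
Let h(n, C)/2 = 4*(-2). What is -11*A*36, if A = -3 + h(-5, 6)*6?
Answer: 39204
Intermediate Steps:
h(n, C) = -16 (h(n, C) = 2*(4*(-2)) = 2*(-8) = -16)
A = -99 (A = -3 - 16*6 = -3 - 96 = -99)
-11*A*36 = -11*(-99)*36 = 1089*36 = 39204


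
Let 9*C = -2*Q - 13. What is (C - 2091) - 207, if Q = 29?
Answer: -20753/9 ≈ -2305.9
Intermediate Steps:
C = -71/9 (C = (-2*29 - 13)/9 = (-58 - 13)/9 = (⅑)*(-71) = -71/9 ≈ -7.8889)
(C - 2091) - 207 = (-71/9 - 2091) - 207 = -18890/9 - 207 = -20753/9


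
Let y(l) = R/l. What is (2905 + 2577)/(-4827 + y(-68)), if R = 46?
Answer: -186388/164141 ≈ -1.1355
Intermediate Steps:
y(l) = 46/l
(2905 + 2577)/(-4827 + y(-68)) = (2905 + 2577)/(-4827 + 46/(-68)) = 5482/(-4827 + 46*(-1/68)) = 5482/(-4827 - 23/34) = 5482/(-164141/34) = 5482*(-34/164141) = -186388/164141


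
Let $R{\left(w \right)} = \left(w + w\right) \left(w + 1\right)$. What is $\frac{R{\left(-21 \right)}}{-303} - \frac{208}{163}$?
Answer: $- \frac{66648}{16463} \approx -4.0483$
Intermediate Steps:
$R{\left(w \right)} = 2 w \left(1 + w\right)$
$\frac{R{\left(-21 \right)}}{-303} - \frac{208}{163} = \frac{2 \left(-21\right) \left(1 - 21\right)}{-303} - \frac{208}{163} = 2 \left(-21\right) \left(-20\right) \left(- \frac{1}{303}\right) - \frac{208}{163} = 840 \left(- \frac{1}{303}\right) - \frac{208}{163} = - \frac{280}{101} - \frac{208}{163} = - \frac{66648}{16463}$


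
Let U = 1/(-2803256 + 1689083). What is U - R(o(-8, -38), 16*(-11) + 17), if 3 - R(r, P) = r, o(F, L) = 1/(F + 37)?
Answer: -95818907/32311017 ≈ -2.9655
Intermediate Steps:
o(F, L) = 1/(37 + F)
R(r, P) = 3 - r
U = -1/1114173 (U = 1/(-1114173) = -1/1114173 ≈ -8.9753e-7)
U - R(o(-8, -38), 16*(-11) + 17) = -1/1114173 - (3 - 1/(37 - 8)) = -1/1114173 - (3 - 1/29) = -1/1114173 - 1*86/29 = -1/1114173 - 86/29 = -95818907/32311017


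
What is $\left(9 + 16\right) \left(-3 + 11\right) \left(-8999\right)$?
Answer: $-1799800$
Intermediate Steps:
$\left(9 + 16\right) \left(-3 + 11\right) \left(-8999\right) = 25 \cdot 8 \left(-8999\right) = 200 \left(-8999\right) = -1799800$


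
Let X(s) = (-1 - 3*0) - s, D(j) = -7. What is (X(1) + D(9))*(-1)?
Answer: 9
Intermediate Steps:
X(s) = -1 - s (X(s) = (-1 + 0) - s = -1 - s)
(X(1) + D(9))*(-1) = ((-1 - 1*1) - 7)*(-1) = ((-1 - 1) - 7)*(-1) = (-2 - 7)*(-1) = -9*(-1) = 9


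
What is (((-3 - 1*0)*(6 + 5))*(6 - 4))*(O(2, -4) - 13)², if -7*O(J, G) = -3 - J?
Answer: -488136/49 ≈ -9962.0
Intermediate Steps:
O(J, G) = 3/7 + J/7 (O(J, G) = -(-3 - J)/7 = 3/7 + J/7)
(((-3 - 1*0)*(6 + 5))*(6 - 4))*(O(2, -4) - 13)² = (((-3 - 1*0)*(6 + 5))*(6 - 4))*((3/7 + (⅐)*2) - 13)² = (((-3 + 0)*11)*2)*((3/7 + 2/7) - 13)² = (-3*11*2)*(5/7 - 13)² = (-33*2)*(-86/7)² = -66*7396/49 = -488136/49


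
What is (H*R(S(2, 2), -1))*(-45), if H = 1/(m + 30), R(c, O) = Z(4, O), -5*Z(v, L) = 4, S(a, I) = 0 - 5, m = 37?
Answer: 36/67 ≈ 0.53731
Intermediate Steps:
S(a, I) = -5
Z(v, L) = -⅘ (Z(v, L) = -⅕*4 = -⅘)
R(c, O) = -⅘
H = 1/67 (H = 1/(37 + 30) = 1/67 ≈ 0.014925)
(H*R(S(2, 2), -1))*(-45) = ((1/67)*(-⅘))*(-45) = -4/335*(-45) = 36/67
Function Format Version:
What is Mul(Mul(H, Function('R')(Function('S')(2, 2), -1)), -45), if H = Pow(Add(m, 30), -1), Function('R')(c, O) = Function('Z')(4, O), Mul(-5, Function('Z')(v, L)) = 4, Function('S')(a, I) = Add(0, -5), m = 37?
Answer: Rational(36, 67) ≈ 0.53731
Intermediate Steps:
Function('S')(a, I) = -5
Function('Z')(v, L) = Rational(-4, 5) (Function('Z')(v, L) = Mul(Rational(-1, 5), 4) = Rational(-4, 5))
Function('R')(c, O) = Rational(-4, 5)
H = Rational(1, 67) (H = Pow(Add(37, 30), -1) = Pow(67, -1) = Rational(1, 67) ≈ 0.014925)
Mul(Mul(H, Function('R')(Function('S')(2, 2), -1)), -45) = Mul(Mul(Rational(1, 67), Rational(-4, 5)), -45) = Mul(Rational(-4, 335), -45) = Rational(36, 67)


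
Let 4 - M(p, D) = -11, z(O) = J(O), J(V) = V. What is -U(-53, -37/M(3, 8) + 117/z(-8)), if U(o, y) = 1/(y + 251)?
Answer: -120/28069 ≈ -0.0042752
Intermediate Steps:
z(O) = O
M(p, D) = 15 (M(p, D) = 4 - 1*(-11) = 4 + 11 = 15)
U(o, y) = 1/(251 + y)
-U(-53, -37/M(3, 8) + 117/z(-8)) = -1/(251 + (-37/15 + 117/(-8))) = -1/(251 + (-37*1/15 + 117*(-⅛))) = -1/(251 + (-37/15 - 117/8)) = -1/(251 - 2051/120) = -1/28069/120 = -1*120/28069 = -120/28069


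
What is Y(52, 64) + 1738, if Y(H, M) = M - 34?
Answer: 1768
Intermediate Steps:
Y(H, M) = -34 + M
Y(52, 64) + 1738 = (-34 + 64) + 1738 = 30 + 1738 = 1768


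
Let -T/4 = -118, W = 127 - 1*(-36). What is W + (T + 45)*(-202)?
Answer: -104271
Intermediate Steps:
W = 163 (W = 127 + 36 = 163)
T = 472 (T = -4*(-118) = 472)
W + (T + 45)*(-202) = 163 + (472 + 45)*(-202) = 163 + 517*(-202) = 163 - 104434 = -104271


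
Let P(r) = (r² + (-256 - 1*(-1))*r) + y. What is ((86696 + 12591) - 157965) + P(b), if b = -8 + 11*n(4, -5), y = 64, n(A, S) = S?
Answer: -38580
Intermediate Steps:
b = -63 (b = -8 + 11*(-5) = -8 - 55 = -63)
P(r) = 64 + r² - 255*r (P(r) = (r² + (-256 - 1*(-1))*r) + 64 = (r² + (-256 + 1)*r) + 64 = (r² - 255*r) + 64 = 64 + r² - 255*r)
((86696 + 12591) - 157965) + P(b) = ((86696 + 12591) - 157965) + (64 + (-63)² - 255*(-63)) = (99287 - 157965) + (64 + 3969 + 16065) = -58678 + 20098 = -38580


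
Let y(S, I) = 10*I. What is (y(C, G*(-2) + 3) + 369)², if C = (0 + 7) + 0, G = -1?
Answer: 175561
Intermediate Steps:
C = 7 (C = 7 + 0 = 7)
(y(C, G*(-2) + 3) + 369)² = (10*(-1*(-2) + 3) + 369)² = (10*(2 + 3) + 369)² = (10*5 + 369)² = (50 + 369)² = 419² = 175561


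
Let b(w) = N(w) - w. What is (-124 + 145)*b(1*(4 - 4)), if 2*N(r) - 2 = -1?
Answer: 21/2 ≈ 10.500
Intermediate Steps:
N(r) = 1/2 (N(r) = 1 + (1/2)*(-1) = 1 - 1/2 = 1/2)
b(w) = 1/2 - w
(-124 + 145)*b(1*(4 - 4)) = (-124 + 145)*(1/2 - (4 - 4)) = 21*(1/2 - 0) = 21*(1/2 - 1*0) = 21*(1/2 + 0) = 21*(1/2) = 21/2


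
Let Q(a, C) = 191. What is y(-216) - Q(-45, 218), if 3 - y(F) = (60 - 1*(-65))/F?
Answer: -40483/216 ≈ -187.42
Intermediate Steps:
y(F) = 3 - 125/F (y(F) = 3 - (60 - 1*(-65))/F = 3 - (60 + 65)/F = 3 - 125/F)
y(-216) - Q(-45, 218) = (3 - 125/(-216)) - 1*191 = (3 - 125*(-1/216)) - 191 = (3 + 125/216) - 191 = 773/216 - 191 = -40483/216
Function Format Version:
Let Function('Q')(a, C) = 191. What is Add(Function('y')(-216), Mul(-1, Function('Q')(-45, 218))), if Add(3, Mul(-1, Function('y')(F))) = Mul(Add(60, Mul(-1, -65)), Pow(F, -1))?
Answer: Rational(-40483, 216) ≈ -187.42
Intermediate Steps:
Function('y')(F) = Add(3, Mul(-125, Pow(F, -1))) (Function('y')(F) = Add(3, Mul(-1, Mul(Add(60, Mul(-1, -65)), Pow(F, -1)))) = Add(3, Mul(-1, Mul(Add(60, 65), Pow(F, -1)))) = Add(3, Mul(-1, Mul(125, Pow(F, -1)))) = Add(3, Mul(-125, Pow(F, -1))))
Add(Function('y')(-216), Mul(-1, Function('Q')(-45, 218))) = Add(Add(3, Mul(-125, Pow(-216, -1))), Mul(-1, 191)) = Add(Add(3, Mul(-125, Rational(-1, 216))), -191) = Add(Add(3, Rational(125, 216)), -191) = Add(Rational(773, 216), -191) = Rational(-40483, 216)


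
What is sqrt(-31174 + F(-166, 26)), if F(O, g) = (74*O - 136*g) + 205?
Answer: I*sqrt(46789) ≈ 216.31*I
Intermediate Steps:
F(O, g) = 205 - 136*g + 74*O (F(O, g) = (-136*g + 74*O) + 205 = 205 - 136*g + 74*O)
sqrt(-31174 + F(-166, 26)) = sqrt(-31174 + (205 - 136*26 + 74*(-166))) = sqrt(-31174 + (205 - 3536 - 12284)) = sqrt(-31174 - 15615) = sqrt(-46789) = I*sqrt(46789)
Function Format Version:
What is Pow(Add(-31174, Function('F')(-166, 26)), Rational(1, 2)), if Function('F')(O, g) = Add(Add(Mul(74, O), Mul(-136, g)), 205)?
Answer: Mul(I, Pow(46789, Rational(1, 2))) ≈ Mul(216.31, I)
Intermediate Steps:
Function('F')(O, g) = Add(205, Mul(-136, g), Mul(74, O)) (Function('F')(O, g) = Add(Add(Mul(-136, g), Mul(74, O)), 205) = Add(205, Mul(-136, g), Mul(74, O)))
Pow(Add(-31174, Function('F')(-166, 26)), Rational(1, 2)) = Pow(Add(-31174, Add(205, Mul(-136, 26), Mul(74, -166))), Rational(1, 2)) = Pow(Add(-31174, Add(205, -3536, -12284)), Rational(1, 2)) = Pow(Add(-31174, -15615), Rational(1, 2)) = Pow(-46789, Rational(1, 2)) = Mul(I, Pow(46789, Rational(1, 2)))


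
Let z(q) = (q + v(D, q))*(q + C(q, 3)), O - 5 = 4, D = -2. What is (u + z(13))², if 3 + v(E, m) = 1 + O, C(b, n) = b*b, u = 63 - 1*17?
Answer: 13586596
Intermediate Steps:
O = 9 (O = 5 + 4 = 9)
u = 46 (u = 63 - 17 = 46)
C(b, n) = b²
v(E, m) = 7 (v(E, m) = -3 + (1 + 9) = -3 + 10 = 7)
z(q) = (7 + q)*(q + q²) (z(q) = (q + 7)*(q + q²) = (7 + q)*(q + q²))
(u + z(13))² = (46 + 13*(7 + 13² + 8*13))² = (46 + 13*(7 + 169 + 104))² = (46 + 13*280)² = (46 + 3640)² = 3686² = 13586596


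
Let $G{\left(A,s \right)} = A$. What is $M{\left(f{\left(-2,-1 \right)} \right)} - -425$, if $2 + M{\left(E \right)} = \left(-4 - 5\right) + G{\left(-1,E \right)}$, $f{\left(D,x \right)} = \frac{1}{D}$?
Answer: $413$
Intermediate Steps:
$M{\left(E \right)} = -12$ ($M{\left(E \right)} = -2 - 10 = -12$)
$M{\left(f{\left(-2,-1 \right)} \right)} - -425 = -12 - -425 = -12 + 425 = 413$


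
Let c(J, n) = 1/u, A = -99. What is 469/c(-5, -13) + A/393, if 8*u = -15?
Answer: -921849/1048 ≈ -879.63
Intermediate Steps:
u = -15/8 (u = (⅛)*(-15) = -15/8 ≈ -1.8750)
c(J, n) = -8/15 (c(J, n) = 1/(-15/8) = -8/15)
469/c(-5, -13) + A/393 = 469/(-8/15) - 99/393 = 469*(-15/8) - 99*1/393 = -7035/8 - 33/131 = -921849/1048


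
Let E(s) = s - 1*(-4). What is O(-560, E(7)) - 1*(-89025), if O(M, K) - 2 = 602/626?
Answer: 27865752/313 ≈ 89028.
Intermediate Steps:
E(s) = 4 + s (E(s) = s + 4 = 4 + s)
O(M, K) = 927/313 (O(M, K) = 2 + 602/626 = 2 + 602*(1/626) = 2 + 301/313 = 927/313)
O(-560, E(7)) - 1*(-89025) = 927/313 - 1*(-89025) = 927/313 + 89025 = 27865752/313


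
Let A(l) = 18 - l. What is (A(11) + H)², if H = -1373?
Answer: 1865956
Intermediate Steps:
(A(11) + H)² = ((18 - 1*11) - 1373)² = ((18 - 11) - 1373)² = (7 - 1373)² = (-1366)² = 1865956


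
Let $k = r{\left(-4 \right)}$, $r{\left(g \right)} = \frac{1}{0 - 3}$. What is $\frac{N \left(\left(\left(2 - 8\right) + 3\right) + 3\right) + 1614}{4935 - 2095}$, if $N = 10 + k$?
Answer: $\frac{807}{1420} \approx 0.56831$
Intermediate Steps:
$r{\left(g \right)} = - \frac{1}{3}$ ($r{\left(g \right)} = \frac{1}{-3} = - \frac{1}{3}$)
$k = - \frac{1}{3} \approx -0.33333$
$N = \frac{29}{3}$ ($N = 10 - \frac{1}{3} = \frac{29}{3} \approx 9.6667$)
$\frac{N \left(\left(\left(2 - 8\right) + 3\right) + 3\right) + 1614}{4935 - 2095} = \frac{\frac{29 \left(\left(\left(2 - 8\right) + 3\right) + 3\right)}{3} + 1614}{4935 - 2095} = \frac{\frac{29 \left(\left(-6 + 3\right) + 3\right)}{3} + 1614}{2840} = \left(\frac{29 \left(-3 + 3\right)}{3} + 1614\right) \frac{1}{2840} = \left(\frac{29}{3} \cdot 0 + 1614\right) \frac{1}{2840} = \left(0 + 1614\right) \frac{1}{2840} = 1614 \cdot \frac{1}{2840} = \frac{807}{1420}$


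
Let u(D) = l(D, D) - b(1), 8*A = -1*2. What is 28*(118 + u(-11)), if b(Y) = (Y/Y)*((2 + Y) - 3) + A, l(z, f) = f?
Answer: 3003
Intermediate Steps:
A = -1/4 (A = (-1*2)/8 = (1/8)*(-2) = -1/4 ≈ -0.25000)
b(Y) = -5/4 + Y (b(Y) = (Y/Y)*((2 + Y) - 3) - 1/4 = 1*(-1 + Y) - 1/4 = (-1 + Y) - 1/4 = -5/4 + Y)
u(D) = 1/4 + D (u(D) = D - (-5/4 + 1) = D - 1*(-1/4) = D + 1/4 = 1/4 + D)
28*(118 + u(-11)) = 28*(118 + (1/4 - 11)) = 28*(118 - 43/4) = 28*(429/4) = 3003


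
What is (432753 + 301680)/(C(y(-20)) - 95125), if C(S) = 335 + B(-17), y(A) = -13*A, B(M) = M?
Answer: -734433/94807 ≈ -7.7466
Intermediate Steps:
C(S) = 318 (C(S) = 335 - 17 = 318)
(432753 + 301680)/(C(y(-20)) - 95125) = (432753 + 301680)/(318 - 95125) = 734433/(-94807) = 734433*(-1/94807) = -734433/94807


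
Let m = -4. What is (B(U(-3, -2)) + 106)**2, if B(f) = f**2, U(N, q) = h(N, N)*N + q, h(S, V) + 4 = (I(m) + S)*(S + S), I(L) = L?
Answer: 183927844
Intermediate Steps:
h(S, V) = -4 + 2*S*(-4 + S) (h(S, V) = -4 + (-4 + S)*(S + S) = -4 + (-4 + S)*(2*S) = -4 + 2*S*(-4 + S))
U(N, q) = q + N*(-4 - 8*N + 2*N**2) (U(N, q) = (-4 - 8*N + 2*N**2)*N + q = N*(-4 - 8*N + 2*N**2) + q = q + N*(-4 - 8*N + 2*N**2))
(B(U(-3, -2)) + 106)**2 = ((-2 + 2*(-3)*(-2 + (-3)**2 - 4*(-3)))**2 + 106)**2 = ((-2 + 2*(-3)*(-2 + 9 + 12))**2 + 106)**2 = ((-2 + 2*(-3)*19)**2 + 106)**2 = ((-2 - 114)**2 + 106)**2 = ((-116)**2 + 106)**2 = (13456 + 106)**2 = 13562**2 = 183927844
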